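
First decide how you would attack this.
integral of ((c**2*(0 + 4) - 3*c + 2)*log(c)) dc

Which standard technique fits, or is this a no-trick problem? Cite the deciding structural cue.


Technique: integration by parts — the logarithm log(c) has no power-rule antiderivative to read off directly, but its derivative is algebraic — so differentiate log(c) and integrate the polynomial factor (c**2*(0 + 4) - 3*c + 2).


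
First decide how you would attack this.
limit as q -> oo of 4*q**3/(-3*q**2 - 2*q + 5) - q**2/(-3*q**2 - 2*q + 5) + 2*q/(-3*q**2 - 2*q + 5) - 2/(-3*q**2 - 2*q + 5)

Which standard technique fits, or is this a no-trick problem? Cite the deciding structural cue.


Verdict: dominant-term comparison — at large q only the top-degree terms survive; compare the leading terms and the limit falls out. Viewed as a single quotient this is an ∞/∞ form — an at-infinity application of l'Hôpital's rule would also resolve it; comparing leading growth reads the answer without differentiating.


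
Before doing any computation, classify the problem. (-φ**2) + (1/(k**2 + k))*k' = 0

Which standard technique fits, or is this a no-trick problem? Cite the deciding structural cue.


Verdict: separation of variables — a product of single-variable factors, φ**2 and k**2 + k — the textbook separable form. A Bernoulli substitution applies to this equation as given; separation takes the same equation in its displayed form.


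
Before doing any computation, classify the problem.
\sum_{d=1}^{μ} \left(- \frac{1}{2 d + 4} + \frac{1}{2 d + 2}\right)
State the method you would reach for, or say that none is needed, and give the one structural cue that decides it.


Method: telescoping — each term adds \frac{1}{2 d + 2} and subtracts the same expression advanced one index; that subtracted piece cancels against the next term's added copy — only the boundary terms survive.


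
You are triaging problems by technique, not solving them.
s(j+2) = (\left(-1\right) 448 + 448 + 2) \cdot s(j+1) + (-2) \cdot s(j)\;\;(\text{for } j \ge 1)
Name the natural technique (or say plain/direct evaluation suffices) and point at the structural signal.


Verdict: the characteristic-root method — try a geometric ansatz r^j: constant coefficients turn the recurrence into one polynomial equation in r.


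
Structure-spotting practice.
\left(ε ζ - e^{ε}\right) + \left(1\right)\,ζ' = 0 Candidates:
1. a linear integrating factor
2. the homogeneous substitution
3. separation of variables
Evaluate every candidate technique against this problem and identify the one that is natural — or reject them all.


Technique: a linear integrating factor — ζ appears only to the first power with coefficient ε — the classic integrating-factor setup.
- a linear integrating factor: yes, a natural case for it.
- the homogeneous substitution: the slope changes under joint rescaling, failing the degree-zero test.
- separation of variables: no algebra isolates the independent variable on one side and the unknown on the other.


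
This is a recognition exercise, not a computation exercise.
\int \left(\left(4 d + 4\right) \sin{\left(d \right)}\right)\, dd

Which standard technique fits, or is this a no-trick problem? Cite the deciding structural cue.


Best approach: integration by parts — a polynomial 4 d + 4 against the kernel \sin{\left(d \right)} is the signature bounded-ladder case for integration by parts.


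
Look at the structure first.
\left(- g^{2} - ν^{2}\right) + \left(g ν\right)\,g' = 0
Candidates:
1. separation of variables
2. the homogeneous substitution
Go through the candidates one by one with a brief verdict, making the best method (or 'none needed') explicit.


Verdict: the homogeneous substitution — scaling ν and g together leaves the slope fixed — it depends only on g/ν, so substitute the ratio. This doubles as a Bernoulli equation in the unknown as written; the homogeneous route needs no setup at all.
- separation of variables — the two dependences do not factor apart.
- the homogeneous substitution — yes, a natural case for it.


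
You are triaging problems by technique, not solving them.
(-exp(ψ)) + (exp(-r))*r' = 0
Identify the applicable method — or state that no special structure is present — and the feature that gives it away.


Method: separation of variables — separating collects all r-dependence with the derivative and leaves all ψ-dependence opposite: variables separate. An exactness check succeeds on this form as well — separation and the potential function arrive at the same answer, separation more directly.


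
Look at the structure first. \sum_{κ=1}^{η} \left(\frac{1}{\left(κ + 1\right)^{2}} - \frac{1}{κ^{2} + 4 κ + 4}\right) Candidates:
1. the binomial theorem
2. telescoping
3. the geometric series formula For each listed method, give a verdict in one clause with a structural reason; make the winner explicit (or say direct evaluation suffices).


Method: telescoping — the generic term is a one-step difference of \frac{1}{\left(κ + 1\right)^{2}}, so partial sums shortcut to endpoint evaluation.
- the binomial theorem — the terms do not reassemble into a binomial power.
- telescoping: yes — fits the structure here.
- the geometric series formula — no single multiplier carries one term to the next throughout the sum.


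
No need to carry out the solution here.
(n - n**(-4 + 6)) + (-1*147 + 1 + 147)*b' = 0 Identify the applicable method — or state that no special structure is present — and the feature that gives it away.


Diagnosis: no special technique — with b absent the equation is not coupled at all: direct integration in n.


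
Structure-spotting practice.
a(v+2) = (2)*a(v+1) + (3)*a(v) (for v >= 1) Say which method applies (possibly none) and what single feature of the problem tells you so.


Method: the characteristic-root method — the recurrence treats every index alike (constant coefficients, no forcing) — precisely the regime where r^v trials close it.


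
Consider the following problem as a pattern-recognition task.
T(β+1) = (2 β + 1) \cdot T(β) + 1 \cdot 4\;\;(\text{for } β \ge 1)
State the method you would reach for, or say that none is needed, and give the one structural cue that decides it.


Verdict: a summation factor — because the multiplier 2 β + 1 is index-dependent, divide through by its running product and sum the resulting differences.


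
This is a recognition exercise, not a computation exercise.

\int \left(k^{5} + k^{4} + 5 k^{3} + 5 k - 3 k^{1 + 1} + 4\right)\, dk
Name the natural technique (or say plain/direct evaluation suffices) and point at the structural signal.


Best approach: no special technique — a term-by-term power-rule job in k; no substitution or rearrangement earns its keep here.


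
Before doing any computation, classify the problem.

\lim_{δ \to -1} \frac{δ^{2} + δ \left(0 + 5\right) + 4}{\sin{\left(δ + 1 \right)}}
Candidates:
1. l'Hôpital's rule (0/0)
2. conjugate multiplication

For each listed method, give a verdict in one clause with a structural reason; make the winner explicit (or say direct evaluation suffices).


Technique: l'Hôpital's rule (0/0) — numerator and denominator both vanish at -1 — a genuine 0/0 form, which is exactly when l'Hôpital applies. A local series expansion at the point resolves it as well; the rule is the packaged version of that step.
- l'Hôpital's rule (0/0) — yes, a natural case for it.
- conjugate multiplication: there are no radicals in tension whose conjugate would simplify matters.


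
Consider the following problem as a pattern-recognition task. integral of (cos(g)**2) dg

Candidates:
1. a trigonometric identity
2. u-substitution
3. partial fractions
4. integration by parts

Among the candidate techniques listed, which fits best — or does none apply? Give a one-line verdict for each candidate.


Diagnosis: a trigonometric identity — cos(g)**2 carries an even exponent — trade it for double-angle cosines before integrating.
- a trigonometric identity: applicable, and directly so.
- u-substitution — no subexpression of the integrand pairs with its own derivative as a factor — individual terms may offer their own substitutions, but any change of variable covering the whole integral would have to be constructed from outside the expression.
- partial fractions — the expression is not a ratio of polynomials that decomposes further.
- integration by parts: not the fit here: there is no polynomial factor to ladder down — parts can still close the trigonometric product by recursion, though the identity rewrite is the direct route.


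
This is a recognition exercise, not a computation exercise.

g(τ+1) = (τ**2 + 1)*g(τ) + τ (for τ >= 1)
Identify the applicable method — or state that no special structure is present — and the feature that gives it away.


Best approach: a summation factor — first-order, linear, moving coefficient τ**2 + 1: the discrete analogue of an integrating factor handles it.


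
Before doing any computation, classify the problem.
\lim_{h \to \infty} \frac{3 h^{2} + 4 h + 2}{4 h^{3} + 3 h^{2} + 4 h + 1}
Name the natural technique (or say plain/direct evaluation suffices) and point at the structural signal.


Verdict: dominant-term comparison — as h grows, only the highest-degree terms matter — compare leading terms and read the limit off. l'Hôpital's at-infinity variant applies to the expression viewed as a single quotient; the leading-term comparison is the direct route.


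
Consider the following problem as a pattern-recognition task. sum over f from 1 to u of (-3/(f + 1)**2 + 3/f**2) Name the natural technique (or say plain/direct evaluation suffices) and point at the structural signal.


Best approach: telescoping — difference-of-shifts structure (each term adds 3/f**2, then subtracts its one-index-advanced value, which the following term adds back) leaves only the first and last pieces standing.


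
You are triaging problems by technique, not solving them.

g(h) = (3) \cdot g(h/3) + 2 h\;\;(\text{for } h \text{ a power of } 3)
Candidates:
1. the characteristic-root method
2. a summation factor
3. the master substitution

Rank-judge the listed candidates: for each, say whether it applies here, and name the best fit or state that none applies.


Technique: the master substitution — the argument shrinks by the factor 3, so measure the index on a logarithmic scale and the recursion becomes a shift.
- the characteristic-root method — the recursion divides its index rather than shifting it — outside the constant-shift family the root method covers.
- a summation factor — the recursion divides its index rather than shifting it — there is no previous-term chain for a summation factor to telescope.
- the master substitution: applicable, and directly so.


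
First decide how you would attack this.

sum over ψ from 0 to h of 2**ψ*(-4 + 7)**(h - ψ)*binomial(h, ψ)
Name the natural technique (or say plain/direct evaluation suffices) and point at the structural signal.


Diagnosis: the binomial theorem — the summand is term ψ of a binomial expansion in 2 and (-4 + 7); the whole sum is a single power.


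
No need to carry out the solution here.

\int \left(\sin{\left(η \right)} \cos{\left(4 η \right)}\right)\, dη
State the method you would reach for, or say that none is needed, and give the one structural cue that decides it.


Best approach: a trigonometric identity — split \sin{\left(η \right)} \cos{\left(4 η \right)} with the angle-addition identities: the resulting sum integrates term by term.


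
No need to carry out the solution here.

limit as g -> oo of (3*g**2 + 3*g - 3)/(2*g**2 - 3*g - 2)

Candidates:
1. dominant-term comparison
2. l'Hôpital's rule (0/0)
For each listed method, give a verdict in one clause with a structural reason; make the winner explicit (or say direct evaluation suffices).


Method: dominant-term comparison — at large g only the top-degree terms survive; compare the leading terms and the limit falls out.
- dominant-term comparison — applies; the problem has the shape this method handles.
- l'Hôpital's rule (0/0): as a single quotient the expression runs to ∞/∞ at the limit point — an at-infinity form of the rule would apply, though the leading-growth comparison is the direct reading.


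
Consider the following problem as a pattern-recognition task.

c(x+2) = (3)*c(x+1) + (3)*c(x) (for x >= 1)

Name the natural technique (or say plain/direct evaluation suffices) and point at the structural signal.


Best approach: the characteristic-root method — because shifting x leaves the equation's coefficients unchanged, exponential trials reduce it to algebra.


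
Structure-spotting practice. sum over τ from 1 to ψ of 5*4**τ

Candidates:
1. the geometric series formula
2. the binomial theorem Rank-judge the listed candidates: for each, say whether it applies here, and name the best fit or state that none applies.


Method: the geometric series formula — term-over-term division gives 4 every time — index-free ratio, geometric sum formula applies.
- the geometric series formula — applicable, and directly so.
- the binomial theorem: there is no pair of bases whose matched powers would reassemble into a single binomial power.


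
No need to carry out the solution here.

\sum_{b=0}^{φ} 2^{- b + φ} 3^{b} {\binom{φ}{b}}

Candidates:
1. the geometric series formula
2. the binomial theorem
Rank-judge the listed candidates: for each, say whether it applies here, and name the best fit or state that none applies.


Diagnosis: the binomial theorem — binomial coefficients against complementary powers of 3 and 2: recognize the binomial expansion and resum.
- the geometric series formula — the ratio of consecutive terms depends on the index.
- the binomial theorem: applicable, and directly so.


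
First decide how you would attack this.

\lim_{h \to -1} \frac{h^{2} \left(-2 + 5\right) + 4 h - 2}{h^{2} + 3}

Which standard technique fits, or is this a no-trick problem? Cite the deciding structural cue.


Diagnosis: no special technique — no vanishing denominator and no indeterminate clash at the point — evaluation is immediate.


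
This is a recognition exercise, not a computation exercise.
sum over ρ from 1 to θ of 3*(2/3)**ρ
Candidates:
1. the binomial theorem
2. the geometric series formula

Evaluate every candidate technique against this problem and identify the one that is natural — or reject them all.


Method: the geometric series formula — term-over-term division gives 2/3 every time — index-free ratio, geometric sum formula applies.
- the binomial theorem — there is no sum-raised-to-a-power identity hiding in these terms.
- the geometric series formula: yes, a natural case for it.


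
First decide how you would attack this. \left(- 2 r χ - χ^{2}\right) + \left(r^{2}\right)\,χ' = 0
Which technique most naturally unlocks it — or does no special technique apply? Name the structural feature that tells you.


Technique: the homogeneous substitution — the slope is degree-zero homogeneous: the ratio substitution v = χ/r collapses it. This doubles as a Bernoulli equation in the unknown as written; the homogeneous route needs no setup at all.


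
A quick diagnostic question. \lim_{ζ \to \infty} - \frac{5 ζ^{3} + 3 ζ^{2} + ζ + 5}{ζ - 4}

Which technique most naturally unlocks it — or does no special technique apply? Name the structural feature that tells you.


Method: dominant-term comparison — growth-rate triage: the leading powers of ζ decide the limit, everything else is noise. Differentiating the expression as a single quotient would eventually settle it as well; matching dominant growth settles it immediately.


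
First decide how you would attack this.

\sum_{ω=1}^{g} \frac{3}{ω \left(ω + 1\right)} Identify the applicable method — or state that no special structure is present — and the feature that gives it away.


Diagnosis: telescoping — \frac{3}{ω \left(ω + 1\right)} is a collapsed telescope: expand it into simple fractions to see the cancellation.


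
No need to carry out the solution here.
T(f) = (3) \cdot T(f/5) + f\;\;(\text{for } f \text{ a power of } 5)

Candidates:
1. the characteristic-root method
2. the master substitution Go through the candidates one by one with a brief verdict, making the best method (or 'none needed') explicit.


Verdict: the master substitution — the argument contracts 5-fold per step: reindex f exponentially and solve the linear recurrence in the new index.
- the characteristic-root method: the recursion divides its index rather than shifting it — outside the constant-shift family the root method covers.
- the master substitution — applicable, and directly so.


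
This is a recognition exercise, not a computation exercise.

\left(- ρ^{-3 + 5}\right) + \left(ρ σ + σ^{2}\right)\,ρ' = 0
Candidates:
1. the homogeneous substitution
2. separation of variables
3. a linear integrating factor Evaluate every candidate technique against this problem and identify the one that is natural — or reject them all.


Method: the homogeneous substitution — the slope is degree-zero homogeneous: the ratio substitution v = ρ/σ collapses it. A Bernoulli-style rewrite — possibly after exchanging which variable is treated as dependent — would work as well; the homogeneous substitution is the more immediate reading here.
- the homogeneous substitution — yes — fits the structure here.
- separation of variables: no algebra isolates the independent variable on one side and the unknown on the other.
- a linear integrating factor: a nonlinear term in the unknown puts this outside the integrating-factor template.


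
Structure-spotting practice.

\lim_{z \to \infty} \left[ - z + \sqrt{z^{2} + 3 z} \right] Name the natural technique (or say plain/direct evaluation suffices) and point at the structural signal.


Technique: conjugate multiplication — turning the difference into a conjugate-rationalized ratio makes the limit readable.


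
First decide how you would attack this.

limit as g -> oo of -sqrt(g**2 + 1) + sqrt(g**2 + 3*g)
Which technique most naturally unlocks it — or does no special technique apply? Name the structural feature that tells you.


Diagnosis: conjugate multiplication — an infinity-minus-infinity difference with a surviving radical — multiply by the conjugate to cancel the divergence.


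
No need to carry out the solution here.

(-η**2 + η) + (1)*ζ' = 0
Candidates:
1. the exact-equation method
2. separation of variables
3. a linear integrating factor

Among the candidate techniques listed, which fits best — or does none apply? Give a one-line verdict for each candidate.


Technique: no special technique — the slope is a pure function of η; integrate both sides and be done.
- the exact-equation method — with the unknown absent from both coefficients, the cross-partial test holds emptily — nothing for the exact method to work on.
- separation of variables — any separation here is vacuous (nothing depends on the unknown); direct integration is the honest label.
- a linear integrating factor — the linear template holds only trivially here (the unknown is absent, so the coefficient is zero) — the method is not the natural label.


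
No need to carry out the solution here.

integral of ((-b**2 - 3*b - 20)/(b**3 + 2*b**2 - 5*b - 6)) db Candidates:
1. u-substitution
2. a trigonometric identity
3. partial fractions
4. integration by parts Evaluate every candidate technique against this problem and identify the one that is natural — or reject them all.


Technique: partial fractions — the integrand is a proper rational function and its denominator b**3 + 2*b**2 - 5*b - 6 factors into distinct pieces, so it splits into simple fractions.
- u-substitution: no subexpression of the integrand pairs with its own derivative as a factor — individual terms may offer their own substitutions, but any change of variable covering the whole integral would have to be constructed from outside the expression.
- a trigonometric identity: there is no trigonometric structure at all — the integrand carries no sine or cosine to rewrite.
- partial fractions — a fit — the right tool for this form.
- integration by parts — the nonconstant-polynomial-times-standard-kernel pattern (an exp, sine, cosine, or logarithm partner) is absent.


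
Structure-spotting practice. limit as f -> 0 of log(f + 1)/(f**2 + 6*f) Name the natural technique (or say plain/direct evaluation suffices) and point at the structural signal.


Method: l'Hôpital's rule (0/0) — plug in 0: top and bottom both hit zero, so differentiate each and retry. A first-order expansion at the point is an equally standard path; the rule packages it.


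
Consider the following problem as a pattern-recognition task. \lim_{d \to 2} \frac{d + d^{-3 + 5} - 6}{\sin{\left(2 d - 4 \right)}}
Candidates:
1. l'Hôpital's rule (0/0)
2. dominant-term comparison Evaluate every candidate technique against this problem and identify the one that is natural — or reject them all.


Diagnosis: l'Hôpital's rule (0/0) — numerator and denominator both vanish at 2 — a genuine 0/0 form, which is exactly when l'Hôpital applies. Expanding numerator and denominator to first order gives the same value — the rule automates exactly that.
- l'Hôpital's rule (0/0): yes, a natural case for it.
- dominant-term comparison — this limit is not decided by comparing polynomial growth at infinity.


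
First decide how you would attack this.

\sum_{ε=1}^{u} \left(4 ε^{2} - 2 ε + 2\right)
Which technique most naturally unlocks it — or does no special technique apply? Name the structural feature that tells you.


Method: no special technique — constant-multiple powers of ε with no cancellation partners and no common ratio — use the standard power-sum formulas.


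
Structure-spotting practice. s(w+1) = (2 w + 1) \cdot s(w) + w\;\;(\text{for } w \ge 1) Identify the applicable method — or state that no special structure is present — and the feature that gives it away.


Diagnosis: a summation factor — one step of memory with a weight 2 w + 1 that changes as the index grows — the summation-factor construction is built for this.


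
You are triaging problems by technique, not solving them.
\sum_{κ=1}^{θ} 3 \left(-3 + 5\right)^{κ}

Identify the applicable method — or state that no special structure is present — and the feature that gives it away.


Best approach: the geometric series formula — consecutive terms stand in a fixed index-free ratio — the geometric sum formula closes it.


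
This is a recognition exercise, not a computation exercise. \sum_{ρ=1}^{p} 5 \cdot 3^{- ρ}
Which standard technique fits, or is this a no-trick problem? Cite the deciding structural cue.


Method: the geometric series formula — consecutive terms stand in a fixed index-free ratio — the geometric sum formula closes it.


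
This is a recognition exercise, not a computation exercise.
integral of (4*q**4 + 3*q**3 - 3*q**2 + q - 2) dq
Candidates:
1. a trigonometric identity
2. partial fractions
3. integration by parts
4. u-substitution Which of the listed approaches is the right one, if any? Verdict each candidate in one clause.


Best approach: no special technique — nothing composite, nothing rational, nothing trigonometric — each constant-multiple power of q integrates by the power rule alone.
- a trigonometric identity: no sine or cosine appears, so there is nothing for a trigonometric identity to act on.
- partial fractions — the expression is not a ratio of polynomials that decomposes further.
- integration by parts — parts would only shuffle a directly integrable integrand.
- u-substitution: any workable substitution here is cosmetic — the integrand is already in directly integrable form.


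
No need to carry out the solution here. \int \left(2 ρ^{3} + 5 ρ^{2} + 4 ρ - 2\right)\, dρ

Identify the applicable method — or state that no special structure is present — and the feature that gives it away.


Verdict: no special technique — scan for structure and find none: constant multiples of powers of ρ, integrate directly.


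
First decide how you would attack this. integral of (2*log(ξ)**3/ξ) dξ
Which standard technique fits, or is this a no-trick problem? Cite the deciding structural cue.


Verdict: u-substitution — collected, the integrand has one factor that is, up to a constant, the derivative of an inner expression the rest depends on — substitute for that inner expression.


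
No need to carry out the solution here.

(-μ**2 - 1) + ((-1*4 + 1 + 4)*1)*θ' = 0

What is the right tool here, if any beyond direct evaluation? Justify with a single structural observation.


Diagnosis: no special technique — the slope is a function of μ alone, so integrate both sides directly.


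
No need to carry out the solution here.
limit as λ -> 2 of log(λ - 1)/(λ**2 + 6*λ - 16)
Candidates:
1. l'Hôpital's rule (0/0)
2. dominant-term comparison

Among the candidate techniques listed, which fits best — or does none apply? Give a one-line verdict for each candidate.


Technique: l'Hôpital's rule (0/0) — the 0/0 form at 2 is the signature situation for l'Hôpital's rule. Known elementary limits would finish this too — the rule just bypasses the case analysis.
- l'Hôpital's rule (0/0): yes, a natural case for it.
- dominant-term comparison — no dominant power emerges to decide the limit by degree comparison.


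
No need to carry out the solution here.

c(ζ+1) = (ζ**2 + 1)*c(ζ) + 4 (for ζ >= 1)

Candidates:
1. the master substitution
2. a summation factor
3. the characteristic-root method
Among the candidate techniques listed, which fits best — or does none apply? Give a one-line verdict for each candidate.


Diagnosis: a summation factor — first-order, linear, moving coefficient ζ**2 + 1: the discrete analogue of an integrating factor handles it.
- the master substitution: the recursion steps by a constant offset, so exponential reindexing is pointless.
- a summation factor — a fit — the right tool for this form.
- the characteristic-root method: the coefficients change with the index, which the root method cannot absorb.


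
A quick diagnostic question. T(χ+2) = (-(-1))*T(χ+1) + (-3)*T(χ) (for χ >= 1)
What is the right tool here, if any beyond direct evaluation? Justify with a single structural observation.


Technique: the characteristic-root method — the recurrence is linear and homogeneous with constant coefficients, so the ansatz r^χ turns it into a polynomial equation for r.


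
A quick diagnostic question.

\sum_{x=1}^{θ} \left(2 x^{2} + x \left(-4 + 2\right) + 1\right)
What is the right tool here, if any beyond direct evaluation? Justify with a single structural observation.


Verdict: no special technique — nothing telescopes and nothing is geometric; polynomial terms in x sum term by term.


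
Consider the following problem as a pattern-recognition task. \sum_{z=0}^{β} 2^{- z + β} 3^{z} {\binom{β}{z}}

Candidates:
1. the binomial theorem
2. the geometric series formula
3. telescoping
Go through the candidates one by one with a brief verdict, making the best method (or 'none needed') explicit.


Verdict: the binomial theorem — the summand is term z of a binomial expansion in 3 and 2; the whole sum is a single power.
- the binomial theorem: applies; the problem has the shape this method handles.
- the geometric series formula: there is no constant term-to-term ratio.
- telescoping: writing out consecutive terms as given produces no pairwise cancellation.


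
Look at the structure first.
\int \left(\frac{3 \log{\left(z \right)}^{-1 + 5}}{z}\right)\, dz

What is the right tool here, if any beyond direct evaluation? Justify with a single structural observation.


Verdict: u-substitution — collected, the integrand has one factor that is, up to a constant, the derivative of an inner expression the rest depends on — substitute for that inner expression.


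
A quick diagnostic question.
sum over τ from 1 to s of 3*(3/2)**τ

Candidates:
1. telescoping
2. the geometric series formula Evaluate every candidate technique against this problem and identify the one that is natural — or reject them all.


Verdict: the geometric series formula — each term is 3/2 times the previous one, so the geometric-series formula applies directly.
- telescoping: writing out consecutive terms as given produces no pairwise cancellation.
- the geometric series formula: applies; the problem has the shape this method handles.


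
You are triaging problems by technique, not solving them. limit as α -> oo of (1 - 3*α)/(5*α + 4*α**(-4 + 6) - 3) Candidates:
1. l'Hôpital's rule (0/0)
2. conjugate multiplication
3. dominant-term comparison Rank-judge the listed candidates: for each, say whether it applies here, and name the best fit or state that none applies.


Technique: dominant-term comparison — divide through by the highest power of α; every lower-order term dies and the dominant terms decide the limit.
- l'Hôpital's rule (0/0) — no 0/0 form appears: written as one quotient, top and bottom both grow without bound, and the ratio is decided by their leading terms.
- conjugate multiplication: there are no radicals in tension whose conjugate would simplify matters.
- dominant-term comparison — a fit — the right tool for this form.


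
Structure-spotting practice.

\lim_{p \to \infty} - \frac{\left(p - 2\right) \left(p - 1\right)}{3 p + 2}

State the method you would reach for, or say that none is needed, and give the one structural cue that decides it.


Verdict: dominant-term comparison — at large p only the top-degree terms survive; compare the leading terms and the limit falls out. As a single quotient, the ∞/∞ shape would yield to repeated differentiation as well — the growth comparison gets there in one look.


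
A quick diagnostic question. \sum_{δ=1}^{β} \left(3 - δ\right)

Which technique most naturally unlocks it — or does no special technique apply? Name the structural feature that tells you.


Method: no special technique — this is bookkeeping, not technique: standard formulas for sums of constant-multiple powers of δ apply termwise.


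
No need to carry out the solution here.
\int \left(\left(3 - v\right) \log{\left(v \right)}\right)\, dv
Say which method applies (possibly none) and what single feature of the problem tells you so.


Best approach: integration by parts — with u = \log{\left(v \right)} the logarithm disappears after one differentiation, leaving a power-rule integral.


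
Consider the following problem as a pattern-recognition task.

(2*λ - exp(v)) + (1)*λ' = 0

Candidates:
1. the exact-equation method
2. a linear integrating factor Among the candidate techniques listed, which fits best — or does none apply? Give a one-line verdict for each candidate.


Method: a linear integrating factor — λ enters only linearly with coefficient 2; multiply by exp of the integral of 2 and the left side becomes one derivative.
- the exact-equation method: no potential function has this form as its differential, as written.
- a linear integrating factor: applies; the problem has the shape this method handles.


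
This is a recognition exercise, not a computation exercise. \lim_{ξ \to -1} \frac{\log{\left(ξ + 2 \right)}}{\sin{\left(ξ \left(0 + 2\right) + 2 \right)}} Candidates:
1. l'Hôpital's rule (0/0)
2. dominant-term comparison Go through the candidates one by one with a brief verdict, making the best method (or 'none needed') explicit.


Method: l'Hôpital's rule (0/0) — numerator and denominator both vanish at -1 — a genuine 0/0 form, which is exactly when l'Hôpital applies. Known elementary limits would finish this too — the rule just bypasses the case analysis.
- l'Hôpital's rule (0/0) — applicable, and directly so.
- dominant-term comparison — this limit is not decided by comparing polynomial growth at infinity.


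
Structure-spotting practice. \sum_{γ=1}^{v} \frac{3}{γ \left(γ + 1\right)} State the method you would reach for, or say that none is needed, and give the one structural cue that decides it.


Technique: telescoping — after splitting \frac{3}{γ \left(γ + 1\right)} into partial fractions, the pieces are shifted copies of one function and cancel telescopically.


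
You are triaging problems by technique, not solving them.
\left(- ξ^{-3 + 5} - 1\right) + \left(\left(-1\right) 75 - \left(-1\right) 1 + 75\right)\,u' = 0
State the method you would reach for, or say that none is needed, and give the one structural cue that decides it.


Verdict: no special technique — solved for the derivative, no u appears — this is antidifferentiation in ξ wearing ODE clothing.


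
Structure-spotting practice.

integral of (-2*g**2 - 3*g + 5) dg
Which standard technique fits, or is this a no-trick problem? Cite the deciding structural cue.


Technique: no special technique — a term-by-term power-rule job in g; no substitution or rearrangement earns its keep here.


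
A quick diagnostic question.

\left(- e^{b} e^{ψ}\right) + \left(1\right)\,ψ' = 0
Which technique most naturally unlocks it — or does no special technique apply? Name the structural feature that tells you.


Method: separation of variables — all dependence on the two variables factors apart, the defining separable shape.


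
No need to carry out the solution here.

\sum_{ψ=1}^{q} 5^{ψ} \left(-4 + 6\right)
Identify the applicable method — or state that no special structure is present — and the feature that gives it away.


Verdict: the geometric series formula — each term is 5 times the previous one, so the geometric-series formula applies directly.


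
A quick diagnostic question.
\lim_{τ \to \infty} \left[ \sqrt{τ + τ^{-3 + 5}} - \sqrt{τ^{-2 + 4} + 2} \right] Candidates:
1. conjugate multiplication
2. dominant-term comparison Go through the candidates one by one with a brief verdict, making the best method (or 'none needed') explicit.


Verdict: conjugate multiplication — the difference \sqrt{τ + τ^{-3 + 5}} - \sqrt{τ^{-2 + 4} + 2} is an ∞ − ∞ stalemate; its conjugate partner breaks the tie.
- conjugate multiplication — applies; the problem has the shape this method handles.
- dominant-term comparison — leading-power comparison does not apply to this form.


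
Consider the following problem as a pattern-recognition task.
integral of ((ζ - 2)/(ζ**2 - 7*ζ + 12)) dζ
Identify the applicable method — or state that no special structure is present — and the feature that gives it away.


Method: partial fractions — rational integrand, reducible denominator ζ**2 - 7*ζ + 12: decompose first, integrate second.


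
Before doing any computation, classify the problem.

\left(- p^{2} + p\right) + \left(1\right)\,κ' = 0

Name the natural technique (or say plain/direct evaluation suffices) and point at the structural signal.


Method: no special technique — solved for the derivative, κ never appears on the right — this is a direct integration in p, not a differential-equations problem at heart.


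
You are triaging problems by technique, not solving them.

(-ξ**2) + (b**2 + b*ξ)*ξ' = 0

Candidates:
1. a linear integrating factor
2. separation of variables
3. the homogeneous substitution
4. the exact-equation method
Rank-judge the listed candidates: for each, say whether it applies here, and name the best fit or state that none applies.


Technique: the homogeneous substitution — the slope's numerator and denominator have matching total degree, so it depends only on ξ/b and the ratio substitution collapses it. This can also be massaged into Bernoulli form (the roles of the variables may need exchanging); the homogeneous substitution avoids that setup.
- a linear integrating factor: the unknown enters nonlinearly (through a power, a denominator, or a transcendental function), which the linear integrating-factor recipe cannot absorb as-is — any repair would come from a preliminary substitution, not the factor.
- separation of variables: the two dependences are entangled, not a clean product of one-variable pieces.
- the homogeneous substitution — a fit — the right tool for this form.
- the exact-equation method: no potential function has this form as its differential, as written.


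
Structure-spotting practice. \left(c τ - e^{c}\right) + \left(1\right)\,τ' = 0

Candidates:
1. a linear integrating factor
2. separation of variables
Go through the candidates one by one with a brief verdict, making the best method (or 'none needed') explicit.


Technique: a linear integrating factor — linear in the unknown with genuine forcing: multiply through by the exponential of the integrated coefficient and the left side closes into one derivative.
- a linear integrating factor: applies; the problem has the shape this method handles.
- separation of variables: the two dependences do not factor apart.


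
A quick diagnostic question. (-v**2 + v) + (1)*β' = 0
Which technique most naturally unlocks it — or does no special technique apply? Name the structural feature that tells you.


Technique: no special technique — solved for the derivative, β never appears on the right — this is a direct integration in v, not a differential-equations problem at heart.


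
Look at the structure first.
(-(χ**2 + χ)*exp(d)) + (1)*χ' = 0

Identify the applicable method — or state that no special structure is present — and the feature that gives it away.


Best approach: separation of variables — solved for the derivative, the right side splits multiplicatively into a function of each variable alone — divide and integrate each side. A Bernoulli rewrite would carry it as the equation stands — separating the variables needs no rearrangement either.


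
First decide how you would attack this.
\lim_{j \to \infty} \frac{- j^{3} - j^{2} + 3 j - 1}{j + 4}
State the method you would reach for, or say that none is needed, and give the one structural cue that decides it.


Best approach: dominant-term comparison — growth-rate triage: the leading powers of j decide the limit, everything else is noise. As a single quotient, the ∞/∞ shape would yield to repeated differentiation as well — the growth comparison gets there in one look.


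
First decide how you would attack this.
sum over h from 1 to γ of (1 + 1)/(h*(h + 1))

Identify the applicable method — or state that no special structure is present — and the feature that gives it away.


Best approach: telescoping — after splitting (1 + 1)/(h*(h + 1)) into partial fractions, the pieces are shifted copies of one function and cancel telescopically.


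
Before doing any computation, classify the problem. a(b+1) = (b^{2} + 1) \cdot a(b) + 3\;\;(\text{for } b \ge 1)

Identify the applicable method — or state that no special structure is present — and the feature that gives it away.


Verdict: a summation factor — first-order linear but the coefficient b^{2} + 1 moves with the index — divide by the cumulative product and telescope.


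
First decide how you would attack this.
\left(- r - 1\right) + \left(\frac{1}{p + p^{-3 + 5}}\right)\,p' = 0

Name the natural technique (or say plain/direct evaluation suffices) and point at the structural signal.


Method: separation of variables — separating collects all p-dependence with the derivative and leaves all r-dependence opposite: variables separate. This doubles as a Bernoulli equation in the unknown as written; dividing and integrating works on it directly.


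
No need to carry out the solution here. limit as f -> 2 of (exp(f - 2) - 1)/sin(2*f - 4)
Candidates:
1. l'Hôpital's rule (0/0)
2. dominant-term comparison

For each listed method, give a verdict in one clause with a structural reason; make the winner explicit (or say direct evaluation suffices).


Diagnosis: l'Hôpital's rule (0/0) — substituting 2 gives 0 over 0; differentiate top and bottom once and re-evaluate. Known elementary limits would finish this too — the rule just bypasses the case analysis.
- l'Hôpital's rule (0/0) — yes, a natural case for it.
- dominant-term comparison: no ranking of term growth rates resolves the limit here.
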